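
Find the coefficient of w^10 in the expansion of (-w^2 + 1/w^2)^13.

-715

General term: C(13,j)·(-w^2)^j·(1/w^2)^(13-j), with w-exponent 2j − 2(13−j) = 4j − 26.
Set 4j − 26 = 10: j = 9.
C(13,9) = 715; (-1)^9 = -1; 1^4 = 1.
Coefficient = 715 · (-1) · 1 = -715.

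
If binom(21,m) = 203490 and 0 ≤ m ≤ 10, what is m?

8

C(21,m) increases on 0 ≤ m ≤ 10. C(21,7) = 116280 and C(21,8) = 203490, so m = 8.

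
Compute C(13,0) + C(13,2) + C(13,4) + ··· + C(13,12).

4096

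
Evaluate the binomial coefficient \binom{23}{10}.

1144066

C(23,10) = (23·22·21·20·19·18·17·16·15·14) / 10! = 4151586700800 / 3628800 = 1144066.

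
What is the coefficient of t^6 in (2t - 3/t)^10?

103680

General term: C(10,j)·(2t)^j·(-3/t)^(10-j), with t-exponent 1j − 1(10−j) = 2j − 10.
Set 2j − 10 = 6: j = 8.
C(10,8) = 45; 2^8 = 256; (-3)^2 = 9.
Coefficient = 45 · 256 · 9 = 103680.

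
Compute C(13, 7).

C(13,7) = C(13,6) by symmetry.
C(13,6) = (13·12·11·10·9·8) / 6! = 1235520 / 720 = 1716.

1716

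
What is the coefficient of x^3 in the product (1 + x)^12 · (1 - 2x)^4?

-52

Coefficient of x^3 = Σ_{j} C(12,j)·1^j·C(4,3-j)·(-2)^(3-j) for j from 0 to 3.
= (-32) + 288 + (-528) + 220 = -52.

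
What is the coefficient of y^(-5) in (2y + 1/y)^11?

General term: C(11,j)·(2y)^j·(1/y)^(11-j), with y-exponent 1j − 1(11−j) = 2j − 11.
Set 2j − 11 = -5: j = 3.
C(11,3) = 165; 2^3 = 8; 1^8 = 1.
Coefficient = 165 · 8 · 1 = 1320.

1320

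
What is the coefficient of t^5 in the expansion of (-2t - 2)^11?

The general term is C(11,j)·(-2t)^j·(-2)^(11-j); the t^5 term has j = 5.
C(11,5) = 462.
Coefficient = C(11,5) · (-2)^5 · (-2)^6 = 462 · (-32) · 64 = -946176.

-946176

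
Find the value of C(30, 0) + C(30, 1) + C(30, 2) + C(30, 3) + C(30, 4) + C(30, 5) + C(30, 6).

768212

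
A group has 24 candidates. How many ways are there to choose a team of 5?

42504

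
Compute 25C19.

177100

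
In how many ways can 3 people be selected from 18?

This is C(18,3) = 816.

816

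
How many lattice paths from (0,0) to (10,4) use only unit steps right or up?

1001

Each path is a sequence of 14 steps with 10 rights: C(14,10) = 1001.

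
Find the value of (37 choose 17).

15905368710

C(37,17) = (37·36·35·34·33·32·31·30·29·28·27·26·25·24·23·22·21) / 17! = 5657339689378493276160000 / 355687428096000 = 15905368710.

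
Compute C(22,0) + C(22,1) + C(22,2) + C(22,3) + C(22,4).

9109

1 + 22 + 231 + 1540 + 7315 = 9109.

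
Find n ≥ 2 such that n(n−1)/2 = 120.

16

n(n−1)/2 = 120 ⇒ n(n−1) = 240. Since 16·15 = 240, n = 16.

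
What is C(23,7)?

C(23,7) = (23·22·21·20·19·18·17) / 7! = 1235591280 / 5040 = 245157.

245157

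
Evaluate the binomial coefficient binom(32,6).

906192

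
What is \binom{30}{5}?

C(30,5) = (30·29·28·27·26) / 5! = 17100720 / 120 = 142506.

142506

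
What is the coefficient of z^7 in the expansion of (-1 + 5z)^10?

-9375000

The general term is C(10,j)·(-1)^j·(5z)^(10-j); the z^7 term has j = 3.
C(10,3) = 120.
Coefficient = C(10,3) · (-1)^3 · 5^7 = 120 · (-1) · 78125 = -9375000.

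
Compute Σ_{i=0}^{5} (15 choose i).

1 + 15 + 105 + 455 + 1365 + 3003 = 4944.

4944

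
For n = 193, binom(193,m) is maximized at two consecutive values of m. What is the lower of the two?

For odd n = 193, C(193,m) peaks at m = (n−1)/2 and (n+1)/2; the lower is 96.

96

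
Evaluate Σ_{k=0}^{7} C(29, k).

2182396

1 + 29 + 406 + 3654 + 23751 + 118755 + 475020 + 1560780 = 2182396.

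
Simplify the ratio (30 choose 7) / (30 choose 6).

24/7

C(n,k+1)/C(n,k) = (n−k)/(k+1) = (30−6)/(6+1) = 24/7.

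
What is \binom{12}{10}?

66

C(12,10) = C(12,2) by symmetry.
C(12,2) = (12·11) / 2! = 132 / 2 = 66.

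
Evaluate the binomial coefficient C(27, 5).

C(27,5) = (27·26·25·24·23) / 5! = 9687600 / 120 = 80730.

80730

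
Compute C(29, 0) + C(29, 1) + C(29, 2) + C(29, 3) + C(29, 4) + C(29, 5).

146596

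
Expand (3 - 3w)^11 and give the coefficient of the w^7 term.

-58458510

The general term is C(11,j)·(3)^j·(-3w)^(11-j); the w^7 term has j = 4.
C(11,4) = 330.
Coefficient = C(11,4) · 3^4 · (-3)^7 = 330 · 81 · (-2187) = -58458510.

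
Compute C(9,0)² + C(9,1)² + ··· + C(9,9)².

48620

By Vandermonde's identity, Σ C(9,r)² = C(18,9) = 48620.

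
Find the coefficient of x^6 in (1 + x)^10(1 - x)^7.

28

Coefficient of x^6 = Σ_{j} C(10,j)·1^j·C(7,6-j)·(-1)^(6-j) for j from 0 to 6.
= 7 + (-210) + 1575 + (-4200) + 4410 + (-1764) + 210 = 28.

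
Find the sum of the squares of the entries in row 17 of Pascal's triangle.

Σ C(17,k)² is the coefficient of x^17 in (1+x)^17(1+x)^17 = (1+x)^34, i.e. C(34,17) = 2333606220.

2333606220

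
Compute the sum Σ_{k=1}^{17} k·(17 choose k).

Since k·C(17,k) = 17·C(16,k−1), the sum is 17·2^16 = 17·65536 = 1114112.

1114112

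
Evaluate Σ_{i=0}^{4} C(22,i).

9109

1 + 22 + 231 + 1540 + 7315 = 9109.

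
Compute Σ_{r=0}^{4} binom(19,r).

5036

1 + 19 + 171 + 969 + 3876 = 5036.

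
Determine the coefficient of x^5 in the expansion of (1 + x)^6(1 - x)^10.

-36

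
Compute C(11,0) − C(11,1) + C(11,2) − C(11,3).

-120

The partial alternating sum Σ_{k=0}^{3} (−1)^k C(11,k) = (−1)^3 C(10,3) = -120.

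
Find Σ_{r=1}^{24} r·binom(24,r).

Since r·C(24,r) = 24·C(23,r−1), the sum is 24·2^23 = 24·8388608 = 201326592.

201326592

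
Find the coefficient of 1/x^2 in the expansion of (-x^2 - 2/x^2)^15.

General term: C(15,j)·(-x^2)^j·(-2/x^2)^(15-j), with x-exponent 2j − 2(15−j) = 4j − 30.
Set 4j − 30 = -2: j = 7.
C(15,7) = 6435; (-1)^7 = -1; (-2)^8 = 256.
Coefficient = 6435 · (-1) · 256 = -1647360.

-1647360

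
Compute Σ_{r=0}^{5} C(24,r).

1 + 24 + 276 + 2024 + 10626 + 42504 = 55455.

55455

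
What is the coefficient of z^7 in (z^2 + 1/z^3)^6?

6

General term: C(6,j)·(z^2)^j·(1/z^3)^(6-j), with z-exponent 2j − 3(6−j) = 5j − 18.
Set 5j − 18 = 7: j = 5.
C(6,5) = 6; 1^5 = 1; 1^1 = 1.
Coefficient = 6 · 1 · 1 = 6.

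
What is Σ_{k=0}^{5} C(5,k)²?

252

By Vandermonde's identity, Σ C(5,k)² = C(10,5) = 252.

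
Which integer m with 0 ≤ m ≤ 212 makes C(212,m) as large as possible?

106

C(212,m) is maximized at m = 212/2 = 106.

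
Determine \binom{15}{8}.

6435

C(15,8) = C(15,7) by symmetry.
C(15,7) = (15·14·13·12·11·10·9) / 7! = 32432400 / 5040 = 6435.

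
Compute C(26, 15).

7726160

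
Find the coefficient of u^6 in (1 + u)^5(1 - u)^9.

Coefficient of u^6 = Σ_{j} C(5,j)·1^j·C(9,6-j)·(-1)^(6-j) for j from 0 to 5.
= 84 + (-630) + 1260 + (-840) + 180 + (-9) = 45.

45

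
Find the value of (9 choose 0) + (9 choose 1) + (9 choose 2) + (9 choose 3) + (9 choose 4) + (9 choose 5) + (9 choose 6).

1 + 9 + 36 + 84 + 126 + 126 + 84 = 466.

466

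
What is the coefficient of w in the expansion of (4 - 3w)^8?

-393216

The general term is C(8,j)·(4)^j·(-3w)^(8-j); the w^1 term has j = 7.
C(8,7) = 8.
Coefficient = C(8,7) · 4^7 · (-3)^1 = 8 · 16384 · (-3) = -393216.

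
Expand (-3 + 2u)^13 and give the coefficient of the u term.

13817466

The general term is C(13,j)·(-3)^j·(2u)^(13-j); the u^1 term has j = 12.
C(13,12) = 13.
Coefficient = C(13,12) · (-3)^12 · 2^1 = 13 · 531441 · 2 = 13817466.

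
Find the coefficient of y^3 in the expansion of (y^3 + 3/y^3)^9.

10206

General term: C(9,j)·(y^3)^j·(3/y^3)^(9-j), with y-exponent 3j − 3(9−j) = 6j − 27.
Set 6j − 27 = 3: j = 5.
C(9,5) = 126; 1^5 = 1; 3^4 = 81.
Coefficient = 126 · 1 · 81 = 10206.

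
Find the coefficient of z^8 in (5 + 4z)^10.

The general term is C(10,j)·(5)^j·(4z)^(10-j); the z^8 term has j = 2.
C(10,2) = 45.
Coefficient = C(10,2) · 5^2 · 4^8 = 45 · 25 · 65536 = 73728000.

73728000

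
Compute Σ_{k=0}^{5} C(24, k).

1 + 24 + 276 + 2024 + 10626 + 42504 = 55455.

55455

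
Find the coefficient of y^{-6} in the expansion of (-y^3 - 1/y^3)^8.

General term: C(8,j)·(-y^3)^j·(-1/y^3)^(8-j), with y-exponent 3j − 3(8−j) = 6j − 24.
Set 6j − 24 = -6: j = 3.
C(8,3) = 56; (-1)^3 = -1; (-1)^5 = -1.
Coefficient = 56 · (-1) · (-1) = 56.

56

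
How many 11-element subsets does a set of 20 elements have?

167960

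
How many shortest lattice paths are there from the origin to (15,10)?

3268760

Each path is a sequence of 25 steps with 15 rights: C(25,15) = 3268760.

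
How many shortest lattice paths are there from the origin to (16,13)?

67863915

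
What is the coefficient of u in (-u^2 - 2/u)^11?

-42240

General term: C(11,j)·(-u^2)^j·(-2/u)^(11-j), with u-exponent 2j − 1(11−j) = 3j − 11.
Set 3j − 11 = 1: j = 4.
C(11,4) = 330; (-1)^4 = 1; (-2)^7 = -128.
Coefficient = 330 · 1 · (-128) = -42240.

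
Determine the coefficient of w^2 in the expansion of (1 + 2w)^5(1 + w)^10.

185

Coefficient of w^2 = Σ_{j} C(5,j)·2^j·C(10,2-j)·1^(2-j) for j from 0 to 2.
= 45 + 100 + 40 = 185.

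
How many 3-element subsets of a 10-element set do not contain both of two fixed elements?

112

All 3-subsets: C(10,3) = 120. Those containing both fixed elements: C(8,1) = 8.
120 − 8 = 112.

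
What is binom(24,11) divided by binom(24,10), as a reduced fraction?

C(n,k+1)/C(n,k) = (n−k)/(k+1) = (24−10)/(10+1) = 14/11.

14/11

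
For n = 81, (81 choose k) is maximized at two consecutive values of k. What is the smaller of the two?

40

For odd n = 81, C(81,k) peaks at k = (n−1)/2 and (n+1)/2; the smaller is 40.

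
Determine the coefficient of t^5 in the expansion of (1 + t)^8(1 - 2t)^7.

-252

Coefficient of t^5 = Σ_{j} C(8,j)·1^j·C(7,5-j)·(-2)^(5-j) for j from 0 to 5.
= (-672) + 4480 + (-7840) + 4704 + (-980) + 56 = -252.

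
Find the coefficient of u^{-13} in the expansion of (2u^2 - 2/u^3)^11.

-675840

General term: C(11,j)·(2u^2)^j·(-2/u^3)^(11-j), with u-exponent 2j − 3(11−j) = 5j − 33.
Set 5j − 33 = -13: j = 4.
C(11,4) = 330; 2^4 = 16; (-2)^7 = -128.
Coefficient = 330 · 16 · (-128) = -675840.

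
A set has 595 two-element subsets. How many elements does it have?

n(n−1)/2 = 595 ⇒ n(n−1) = 1190. Since 35·34 = 1190, n = 35.

35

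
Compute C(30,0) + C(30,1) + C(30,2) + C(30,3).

4526

1 + 30 + 435 + 4060 = 4526.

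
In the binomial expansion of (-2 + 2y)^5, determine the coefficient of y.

The general term is C(5,j)·(-2)^j·(2y)^(5-j); the y^1 term has j = 4.
C(5,4) = 5.
Coefficient = C(5,4) · (-2)^4 · 2^1 = 5 · 16 · 2 = 160.

160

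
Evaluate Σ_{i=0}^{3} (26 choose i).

1 + 26 + 325 + 2600 = 2952.

2952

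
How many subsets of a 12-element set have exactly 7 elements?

Choose the 7 positions: C(12,7) = 792.

792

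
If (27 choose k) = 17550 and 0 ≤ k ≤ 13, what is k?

C(27,k) increases on 0 ≤ k ≤ 13. C(27,3) = 2925 and C(27,4) = 17550, so k = 4.

4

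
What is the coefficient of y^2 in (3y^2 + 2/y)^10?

General term: C(10,j)·(3y^2)^j·(2/y)^(10-j), with y-exponent 2j − 1(10−j) = 3j − 10.
Set 3j − 10 = 2: j = 4.
C(10,4) = 210; 3^4 = 81; 2^6 = 64.
Coefficient = 210 · 81 · 64 = 1088640.

1088640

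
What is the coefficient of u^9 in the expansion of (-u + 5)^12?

The general term is C(12,j)·(-u)^j·(5)^(12-j); the u^9 term has j = 9.
C(12,9) = 220.
Coefficient = C(12,9) · (-1)^9 · 5^3 = 220 · (-1) · 125 = -27500.

-27500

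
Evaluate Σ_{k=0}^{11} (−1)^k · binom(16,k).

The partial alternating sum Σ_{k=0}^{11} (−1)^k C(16,k) = (−1)^11 C(15,11) = -1365.

-1365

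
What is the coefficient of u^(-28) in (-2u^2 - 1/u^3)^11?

General term: C(11,j)·(-2u^2)^j·(-1/u^3)^(11-j), with u-exponent 2j − 3(11−j) = 5j − 33.
Set 5j − 33 = -28: j = 1.
C(11,1) = 11; (-2)^1 = -2; (-1)^10 = 1.
Coefficient = 11 · (-2) · 1 = -22.

-22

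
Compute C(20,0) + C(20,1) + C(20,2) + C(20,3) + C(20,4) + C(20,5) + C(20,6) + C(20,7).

137980

1 + 20 + 190 + 1140 + 4845 + 15504 + 38760 + 77520 = 137980.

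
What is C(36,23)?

C(36,23) = C(36,13) by symmetry.
C(36,13) = (36·35·34·33·32·31·30·29·28·27·26·25·24) / 13! = 14389334903623680000 / 6227020800 = 2310789600.

2310789600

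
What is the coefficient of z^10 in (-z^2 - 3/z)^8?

General term: C(8,j)·(-z^2)^j·(-3/z)^(8-j), with z-exponent 2j − 1(8−j) = 3j − 8.
Set 3j − 8 = 10: j = 6.
C(8,6) = 28; (-1)^6 = 1; (-3)^2 = 9.
Coefficient = 28 · 1 · 9 = 252.

252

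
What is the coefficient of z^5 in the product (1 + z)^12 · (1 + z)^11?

33649

Coefficient of z^5 = Σ_{j} C(12,j)·C(11,5-j) for j from 0 to 5.
= 462 + 3960 + 10890 + 12100 + 5445 + 792 = 33649.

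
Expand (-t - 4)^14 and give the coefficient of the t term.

The general term is C(14,j)·(-t)^j·(-4)^(14-j); the t^1 term has j = 1.
C(14,1) = 14.
Coefficient = C(14,1) · (-1)^1 · (-4)^13 = 14 · (-1) · (-67108864) = 939524096.

939524096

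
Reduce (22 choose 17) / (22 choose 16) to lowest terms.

6/17

C(n,k+1)/C(n,k) = (n−k)/(k+1) = (22−16)/(16+1) = 6/17.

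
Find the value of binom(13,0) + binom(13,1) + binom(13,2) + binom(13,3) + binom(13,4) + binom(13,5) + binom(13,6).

1 + 13 + 78 + 286 + 715 + 1287 + 1716 = 4096.

4096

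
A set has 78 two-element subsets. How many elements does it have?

n(n−1)/2 = 78 ⇒ n(n−1) = 156. Since 13·12 = 156, n = 13.

13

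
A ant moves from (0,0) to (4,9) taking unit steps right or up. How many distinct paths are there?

715

Each path is a sequence of 13 steps with 4 rights: C(13,4) = 715.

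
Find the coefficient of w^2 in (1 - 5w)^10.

1125

The general term is C(10,j)·(1)^j·(-5w)^(10-j); the w^2 term has j = 8.
C(10,8) = 45.
Coefficient = C(10,8) · (-5)^2 = 45 · 25 = 1125.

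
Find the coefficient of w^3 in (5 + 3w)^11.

1740234375

The general term is C(11,j)·(5)^j·(3w)^(11-j); the w^3 term has j = 8.
C(11,8) = 165.
Coefficient = C(11,8) · 5^8 · 3^3 = 165 · 390625 · 27 = 1740234375.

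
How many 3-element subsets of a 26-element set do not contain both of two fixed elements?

All 3-subsets: C(26,3) = 2600. Those containing both fixed elements: C(24,1) = 24.
2600 − 24 = 2576.

2576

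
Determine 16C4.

C(16,4) = (16·15·14·13) / 4! = 43680 / 24 = 1820.

1820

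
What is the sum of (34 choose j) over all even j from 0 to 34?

8589934592

Even-j terms of row 34 sum to 2^33 = 8589934592.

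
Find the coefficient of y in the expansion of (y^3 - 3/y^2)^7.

2835

General term: C(7,j)·(y^3)^j·(-3/y^2)^(7-j), with y-exponent 3j − 2(7−j) = 5j − 14.
Set 5j − 14 = 1: j = 3.
C(7,3) = 35; 1^3 = 1; (-3)^4 = 81.
Coefficient = 35 · 1 · 81 = 2835.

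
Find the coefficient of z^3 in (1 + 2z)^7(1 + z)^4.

704

Coefficient of z^3 = Σ_{j} C(7,j)·2^j·C(4,3-j)·1^(3-j) for j from 0 to 3.
= 4 + 84 + 336 + 280 = 704.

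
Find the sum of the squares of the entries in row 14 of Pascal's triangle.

By Vandermonde's identity, Σ C(14,i)² = C(28,14) = 40116600.

40116600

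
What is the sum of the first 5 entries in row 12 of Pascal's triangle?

794

1 + 12 + 66 + 220 + 495 = 794.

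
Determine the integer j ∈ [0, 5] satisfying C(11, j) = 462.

C(11,j) increases on 0 ≤ j ≤ 5. C(11,4) = 330 and C(11,5) = 462, so j = 5.

5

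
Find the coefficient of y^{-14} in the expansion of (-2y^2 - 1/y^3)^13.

-41184

General term: C(13,j)·(-2y^2)^j·(-1/y^3)^(13-j), with y-exponent 2j − 3(13−j) = 5j − 39.
Set 5j − 39 = -14: j = 5.
C(13,5) = 1287; (-2)^5 = -32; (-1)^8 = 1.
Coefficient = 1287 · (-32) · 1 = -41184.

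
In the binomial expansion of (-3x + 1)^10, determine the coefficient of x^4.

The general term is C(10,j)·(-3x)^j·(1)^(10-j); the x^4 term has j = 4.
C(10,4) = 210.
Coefficient = C(10,4) · (-3)^4 = 210 · 81 = 17010.

17010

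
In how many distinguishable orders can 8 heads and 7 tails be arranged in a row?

6435

Choose positions for the heads: C(15,8) = 6435.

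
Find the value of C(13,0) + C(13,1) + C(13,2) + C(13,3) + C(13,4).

1 + 13 + 78 + 286 + 715 = 1093.

1093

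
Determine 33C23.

92561040

C(33,23) = C(33,10) by symmetry.
C(33,10) = (33·32·31·30·29·28·27·26·25·24) / 10! = 335885501952000 / 3628800 = 92561040.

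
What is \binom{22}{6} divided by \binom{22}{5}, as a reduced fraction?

17/6

C(n,k+1)/C(n,k) = (n−k)/(k+1) = (22−5)/(5+1) = 17/6.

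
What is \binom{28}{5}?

C(28,5) = (28·27·26·25·24) / 5! = 11793600 / 120 = 98280.

98280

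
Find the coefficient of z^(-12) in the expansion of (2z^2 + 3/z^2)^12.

34642080

General term: C(12,j)·(2z^2)^j·(3/z^2)^(12-j), with z-exponent 2j − 2(12−j) = 4j − 24.
Set 4j − 24 = -12: j = 3.
C(12,3) = 220; 2^3 = 8; 3^9 = 19683.
Coefficient = 220 · 8 · 19683 = 34642080.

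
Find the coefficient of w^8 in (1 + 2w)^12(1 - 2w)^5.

28160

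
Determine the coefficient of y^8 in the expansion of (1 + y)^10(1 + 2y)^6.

Coefficient of y^8 = Σ_{j} C(10,j)·1^j·C(6,8-j)·2^(8-j) for j from 2 to 8.
= 2880 + 23040 + 50400 + 40320 + 12600 + 1440 + 45 = 130725.

130725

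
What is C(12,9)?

C(12,9) = C(12,3) by symmetry.
C(12,3) = (12·11·10) / 3! = 1320 / 6 = 220.

220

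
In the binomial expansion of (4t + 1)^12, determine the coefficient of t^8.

32440320

The general term is C(12,j)·(4t)^j·(1)^(12-j); the t^8 term has j = 8.
C(12,8) = 495.
Coefficient = C(12,8) · 4^8 = 495 · 65536 = 32440320.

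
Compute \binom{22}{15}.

170544

C(22,15) = C(22,7) by symmetry.
C(22,7) = (22·21·20·19·18·17·16) / 7! = 859541760 / 5040 = 170544.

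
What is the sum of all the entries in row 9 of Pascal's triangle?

Setting x = 1 in (1+x)^9 gives Σ C(9,j) = 2^9 = 512.

512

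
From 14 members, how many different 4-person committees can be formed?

1001

This is C(14,4) = 1001.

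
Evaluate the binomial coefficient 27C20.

888030

C(27,20) = C(27,7) by symmetry.
C(27,7) = (27·26·25·24·23·22·21) / 7! = 4475671200 / 5040 = 888030.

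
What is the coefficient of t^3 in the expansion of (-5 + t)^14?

-17773437500

The general term is C(14,j)·(-5)^j·(t)^(14-j); the t^3 term has j = 11.
C(14,11) = 364.
Coefficient = C(14,11) · (-5)^11 = 364 · (-48828125) = -17773437500.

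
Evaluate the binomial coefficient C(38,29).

C(38,29) = C(38,9) by symmetry.
C(38,9) = (38·37·36·35·34·33·32·31·30) / 9! = 59153663923200 / 362880 = 163011640.

163011640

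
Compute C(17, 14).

680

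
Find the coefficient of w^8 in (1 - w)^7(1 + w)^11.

-154

Coefficient of w^8 = Σ_{j} C(7,j)·(-1)^j·C(11,8-j)·1^(8-j) for j from 0 to 7.
= 165 + (-2310) + 9702 + (-16170) + 11550 + (-3465) + 385 + (-11) = -154.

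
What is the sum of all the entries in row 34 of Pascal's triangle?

17179869184

Setting x = 1 in (1+x)^34 gives Σ C(34,k) = 2^34 = 17179869184.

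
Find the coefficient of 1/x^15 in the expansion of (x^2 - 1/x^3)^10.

-120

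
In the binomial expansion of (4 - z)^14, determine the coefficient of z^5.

The general term is C(14,j)·(4)^j·(-z)^(14-j); the z^5 term has j = 9.
C(14,9) = 2002.
Coefficient = C(14,9) · 4^9 · (-1)^5 = 2002 · 262144 · (-1) = -524812288.

-524812288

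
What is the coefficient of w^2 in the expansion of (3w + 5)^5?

11250

The general term is C(5,j)·(3w)^j·(5)^(5-j); the w^2 term has j = 2.
C(5,2) = 10.
Coefficient = C(5,2) · 3^2 · 5^3 = 10 · 9 · 125 = 11250.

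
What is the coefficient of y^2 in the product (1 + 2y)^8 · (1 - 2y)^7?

-28

Coefficient of y^2 = Σ_{j} C(8,j)·2^j·C(7,2-j)·(-2)^(2-j) for j from 0 to 2.
= 84 + (-224) + 112 = -28.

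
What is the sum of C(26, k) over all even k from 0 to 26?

Even-k terms of row 26 sum to 2^25 = 33554432.

33554432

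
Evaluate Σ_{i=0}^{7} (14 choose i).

1 + 14 + 91 + 364 + 1001 + 2002 + 3003 + 3432 = 9908.

9908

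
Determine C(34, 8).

18156204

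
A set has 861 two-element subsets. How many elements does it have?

42

n(n−1)/2 = 861 ⇒ n(n−1) = 1722. Since 42·41 = 1722, n = 42.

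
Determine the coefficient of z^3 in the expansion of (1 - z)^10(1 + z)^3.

Coefficient of z^3 = Σ_{j} C(10,j)·(-1)^j·C(3,3-j)·1^(3-j) for j from 0 to 3.
= 1 + (-30) + 135 + (-120) = -14.

-14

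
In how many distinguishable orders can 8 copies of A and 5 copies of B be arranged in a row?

Choose positions for the A's: C(13,8) = 1287.

1287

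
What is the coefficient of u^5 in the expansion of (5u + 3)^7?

590625

The general term is C(7,j)·(5u)^j·(3)^(7-j); the u^5 term has j = 5.
C(7,5) = 21.
Coefficient = C(7,5) · 5^5 · 3^2 = 21 · 3125 · 9 = 590625.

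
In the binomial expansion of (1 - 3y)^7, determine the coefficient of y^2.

The general term is C(7,j)·(1)^j·(-3y)^(7-j); the y^2 term has j = 5.
C(7,5) = 21.
Coefficient = C(7,5) · (-3)^2 = 21 · 9 = 189.

189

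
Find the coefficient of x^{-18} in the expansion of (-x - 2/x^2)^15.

-2795520

General term: C(15,j)·(-x)^j·(-2/x^2)^(15-j), with x-exponent 1j − 2(15−j) = 3j − 30.
Set 3j − 30 = -18: j = 4.
C(15,4) = 1365; (-1)^4 = 1; (-2)^11 = -2048.
Coefficient = 1365 · 1 · (-2048) = -2795520.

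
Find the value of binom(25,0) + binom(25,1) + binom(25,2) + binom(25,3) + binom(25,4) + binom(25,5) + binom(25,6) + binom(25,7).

726206

1 + 25 + 300 + 2300 + 12650 + 53130 + 177100 + 480700 = 726206.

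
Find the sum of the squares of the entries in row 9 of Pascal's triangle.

48620

By Vandermonde's identity, Σ C(9,k)² = C(18,9) = 48620.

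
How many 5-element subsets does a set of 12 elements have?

C(12,5) = (12·11·10·9·8) / 5! = 95040 / 120 = 792.

792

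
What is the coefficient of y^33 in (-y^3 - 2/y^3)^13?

General term: C(13,j)·(-y^3)^j·(-2/y^3)^(13-j), with y-exponent 3j − 3(13−j) = 6j − 39.
Set 6j − 39 = 33: j = 12.
C(13,12) = 13; (-1)^12 = 1; (-2)^1 = -2.
Coefficient = 13 · 1 · (-2) = -26.

-26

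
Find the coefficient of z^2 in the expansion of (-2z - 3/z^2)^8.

General term: C(8,j)·(-2z)^j·(-3/z^2)^(8-j), with z-exponent 1j − 2(8−j) = 3j − 16.
Set 3j − 16 = 2: j = 6.
C(8,6) = 28; (-2)^6 = 64; (-3)^2 = 9.
Coefficient = 28 · 64 · 9 = 16128.

16128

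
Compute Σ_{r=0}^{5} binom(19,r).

16664

1 + 19 + 171 + 969 + 3876 + 11628 = 16664.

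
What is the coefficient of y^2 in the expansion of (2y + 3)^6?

The general term is C(6,j)·(2y)^j·(3)^(6-j); the y^2 term has j = 2.
C(6,2) = 15.
Coefficient = C(6,2) · 2^2 · 3^4 = 15 · 4 · 81 = 4860.

4860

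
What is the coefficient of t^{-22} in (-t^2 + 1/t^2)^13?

-13

General term: C(13,j)·(-t^2)^j·(1/t^2)^(13-j), with t-exponent 2j − 2(13−j) = 4j − 26.
Set 4j − 26 = -22: j = 1.
C(13,1) = 13; (-1)^1 = -1; 1^12 = 1.
Coefficient = 13 · (-1) · 1 = -13.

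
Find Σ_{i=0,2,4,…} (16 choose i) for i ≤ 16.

32768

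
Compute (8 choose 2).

C(8,2) = (8·7) / 2! = 56 / 2 = 28.

28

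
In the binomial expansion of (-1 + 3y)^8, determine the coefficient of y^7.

-17496

The general term is C(8,j)·(-1)^j·(3y)^(8-j); the y^7 term has j = 1.
C(8,1) = 8.
Coefficient = C(8,1) · (-1)^1 · 3^7 = 8 · (-1) · 2187 = -17496.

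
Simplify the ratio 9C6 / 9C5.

2/3

C(n,k+1)/C(n,k) = (n−k)/(k+1) = (9−5)/(5+1) = 4/6 = 2/3.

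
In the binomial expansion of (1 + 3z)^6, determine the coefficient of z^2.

135

The general term is C(6,j)·(1)^j·(3z)^(6-j); the z^2 term has j = 4.
C(6,4) = 15.
Coefficient = C(6,4) · 3^2 = 15 · 9 = 135.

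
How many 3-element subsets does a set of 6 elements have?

20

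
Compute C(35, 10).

C(35,10) = (35·34·33·32·31·30·29·28·27·26) / 10! = 666172912204800 / 3628800 = 183579396.

183579396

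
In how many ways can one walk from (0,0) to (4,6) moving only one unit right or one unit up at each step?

Each path is a sequence of 10 steps with 4 rights: C(10,4) = 210.

210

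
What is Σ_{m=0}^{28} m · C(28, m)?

Since m·C(28,m) = 28·C(27,m−1), the sum is 28·2^27 = 28·134217728 = 3758096384.

3758096384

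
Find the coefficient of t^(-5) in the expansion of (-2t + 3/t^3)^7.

General term: C(7,j)·(-2t)^j·(3/t^3)^(7-j), with t-exponent 1j − 3(7−j) = 4j − 21.
Set 4j − 21 = -5: j = 4.
C(7,4) = 35; (-2)^4 = 16; 3^3 = 27.
Coefficient = 35 · 16 · 27 = 15120.

15120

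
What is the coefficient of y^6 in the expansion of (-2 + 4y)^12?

242221056

The general term is C(12,j)·(-2)^j·(4y)^(12-j); the y^6 term has j = 6.
C(12,6) = 924.
Coefficient = C(12,6) · (-2)^6 · 4^6 = 924 · 64 · 4096 = 242221056.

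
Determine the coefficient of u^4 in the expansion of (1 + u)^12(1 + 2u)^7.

Coefficient of u^4 = Σ_{j} C(12,j)·1^j·C(7,4-j)·2^(4-j) for j from 0 to 4.
= 560 + 3360 + 5544 + 3080 + 495 = 13039.

13039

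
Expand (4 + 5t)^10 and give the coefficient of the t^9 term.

78125000

The general term is C(10,j)·(4)^j·(5t)^(10-j); the t^9 term has j = 1.
C(10,1) = 10.
Coefficient = C(10,1) · 4^1 · 5^9 = 10 · 4 · 1953125 = 78125000.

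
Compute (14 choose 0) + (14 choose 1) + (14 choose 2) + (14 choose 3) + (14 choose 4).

1 + 14 + 91 + 364 + 1001 = 1471.

1471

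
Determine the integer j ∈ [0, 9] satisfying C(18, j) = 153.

C(18,j) increases on 0 ≤ j ≤ 9. C(18,1) = 18 and C(18,2) = 153, so j = 2.

2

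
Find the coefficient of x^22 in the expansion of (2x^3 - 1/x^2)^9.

-2304

General term: C(9,j)·(2x^3)^j·(-1/x^2)^(9-j), with x-exponent 3j − 2(9−j) = 5j − 18.
Set 5j − 18 = 22: j = 8.
C(9,8) = 9; 2^8 = 256; (-1)^1 = -1.
Coefficient = 9 · 256 · (-1) = -2304.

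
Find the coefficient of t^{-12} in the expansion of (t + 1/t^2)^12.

General term: C(12,j)·(t)^j·(1/t^2)^(12-j), with t-exponent 1j − 2(12−j) = 3j − 24.
Set 3j − 24 = -12: j = 4.
C(12,4) = 495; 1^4 = 1; 1^8 = 1.
Coefficient = 495 · 1 · 1 = 495.

495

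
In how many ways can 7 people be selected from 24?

This is C(24,7) = 346104.

346104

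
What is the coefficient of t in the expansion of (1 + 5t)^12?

The general term is C(12,j)·(1)^j·(5t)^(12-j); the t^1 term has j = 11.
C(12,11) = 12.
Coefficient = C(12,11) · 5^1 = 12 · 5 = 60.

60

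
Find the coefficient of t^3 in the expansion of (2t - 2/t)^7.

2688

General term: C(7,j)·(2t)^j·(-2/t)^(7-j), with t-exponent 1j − 1(7−j) = 2j − 7.
Set 2j − 7 = 3: j = 5.
C(7,5) = 21; 2^5 = 32; (-2)^2 = 4.
Coefficient = 21 · 32 · 4 = 2688.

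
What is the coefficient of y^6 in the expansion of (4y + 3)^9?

9289728

The general term is C(9,j)·(4y)^j·(3)^(9-j); the y^6 term has j = 6.
C(9,6) = 84.
Coefficient = C(9,6) · 4^6 · 3^3 = 84 · 4096 · 27 = 9289728.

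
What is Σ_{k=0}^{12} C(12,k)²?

2704156

By Vandermonde's identity, Σ C(12,k)² = C(24,12) = 2704156.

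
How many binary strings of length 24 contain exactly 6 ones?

Choose the 6 positions: C(24,6) = 134596.

134596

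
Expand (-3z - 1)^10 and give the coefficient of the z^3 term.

3240

The general term is C(10,j)·(-3z)^j·(-1)^(10-j); the z^3 term has j = 3.
C(10,3) = 120.
Coefficient = C(10,3) · (-3)^3 · (-1)^7 = 120 · (-27) · (-1) = 3240.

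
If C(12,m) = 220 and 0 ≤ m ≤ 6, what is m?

3

C(12,m) increases on 0 ≤ m ≤ 6. C(12,2) = 66 and C(12,3) = 220, so m = 3.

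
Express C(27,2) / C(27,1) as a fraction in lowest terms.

13

C(n,k+1)/C(n,k) = (n−k)/(k+1) = (27−1)/(1+1) = 26/2 = 13.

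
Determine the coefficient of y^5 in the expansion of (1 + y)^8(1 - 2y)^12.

1896

Coefficient of y^5 = Σ_{j} C(8,j)·1^j·C(12,5-j)·(-2)^(5-j) for j from 0 to 5.
= (-25344) + 63360 + (-49280) + 14784 + (-1680) + 56 = 1896.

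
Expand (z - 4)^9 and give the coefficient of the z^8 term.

The general term is C(9,j)·(z)^j·(-4)^(9-j); the z^8 term has j = 8.
C(9,8) = 9.
Coefficient = C(9,8) · (-4)^1 = 9 · (-4) = -36.

-36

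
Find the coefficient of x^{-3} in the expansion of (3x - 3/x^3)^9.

General term: C(9,j)·(3x)^j·(-3/x^3)^(9-j), with x-exponent 1j − 3(9−j) = 4j − 27.
Set 4j − 27 = -3: j = 6.
C(9,6) = 84; 3^6 = 729; (-3)^3 = -27.
Coefficient = 84 · 729 · (-27) = -1653372.

-1653372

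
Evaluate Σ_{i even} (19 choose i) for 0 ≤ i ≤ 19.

262144

Half of (1+1)^19 + (1−1)^19 gives the even-index sum: 2^18 = 262144.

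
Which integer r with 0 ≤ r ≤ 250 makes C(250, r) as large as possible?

C(250,r) is maximized at r = 250/2 = 125.

125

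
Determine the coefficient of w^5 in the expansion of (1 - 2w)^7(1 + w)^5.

Coefficient of w^5 = Σ_{j} C(7,j)·(-2)^j·C(5,5-j)·1^(5-j) for j from 0 to 5.
= 1 + (-70) + 840 + (-2800) + 2800 + (-672) = 99.

99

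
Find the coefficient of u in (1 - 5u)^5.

-25

The general term is C(5,j)·(1)^j·(-5u)^(5-j); the u^1 term has j = 4.
C(5,4) = 5.
Coefficient = C(5,4) · (-5)^1 = 5 · (-5) = -25.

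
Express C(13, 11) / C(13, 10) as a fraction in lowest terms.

3/11

C(n,k+1)/C(n,k) = (n−k)/(k+1) = (13−10)/(10+1) = 3/11.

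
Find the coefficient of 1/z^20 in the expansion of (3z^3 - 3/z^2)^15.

-1506635235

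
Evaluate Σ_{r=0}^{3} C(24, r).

1 + 24 + 276 + 2024 = 2325.

2325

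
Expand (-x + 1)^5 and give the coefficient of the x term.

-5

The general term is C(5,j)·(-x)^j·(1)^(5-j); the x^1 term has j = 1.
C(5,1) = 5.
Coefficient = C(5,1) · (-1)^1 = 5 · (-1) = -5.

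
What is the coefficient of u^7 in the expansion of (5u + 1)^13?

The general term is C(13,j)·(5u)^j·(1)^(13-j); the u^7 term has j = 7.
C(13,7) = 1716.
Coefficient = C(13,7) · 5^7 = 1716 · 78125 = 134062500.

134062500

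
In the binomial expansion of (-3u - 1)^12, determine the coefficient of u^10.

3897234

The general term is C(12,j)·(-3u)^j·(-1)^(12-j); the u^10 term has j = 10.
C(12,10) = 66.
Coefficient = C(12,10) · (-3)^10 = 66 · 59049 = 3897234.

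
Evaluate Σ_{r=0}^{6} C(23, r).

145499

1 + 23 + 253 + 1771 + 8855 + 33649 + 100947 = 145499.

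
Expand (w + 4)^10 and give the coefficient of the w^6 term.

The general term is C(10,j)·(w)^j·(4)^(10-j); the w^6 term has j = 6.
C(10,6) = 210.
Coefficient = C(10,6) · 4^4 = 210 · 256 = 53760.

53760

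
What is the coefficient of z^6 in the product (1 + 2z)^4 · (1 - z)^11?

286

Coefficient of z^6 = Σ_{j} C(4,j)·2^j·C(11,6-j)·(-1)^(6-j) for j from 0 to 4.
= 462 + (-3696) + 7920 + (-5280) + 880 = 286.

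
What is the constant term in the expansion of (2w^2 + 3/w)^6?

4860

General term: C(6,j)·(2w^2)^j·(3/w)^(6-j), with w-exponent 2j − 1(6−j) = 3j − 6.
Set 3j − 6 = 0: j = 2.
C(6,2) = 15; 2^2 = 4; 3^4 = 81.
Coefficient = 15 · 4 · 81 = 4860.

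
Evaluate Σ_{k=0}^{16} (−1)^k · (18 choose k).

17

The partial alternating sum Σ_{k=0}^{16} (−1)^k C(18,k) = (−1)^16 C(17,16) = 17.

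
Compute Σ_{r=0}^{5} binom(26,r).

83682

1 + 26 + 325 + 2600 + 14950 + 65780 = 83682.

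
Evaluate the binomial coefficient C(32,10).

64512240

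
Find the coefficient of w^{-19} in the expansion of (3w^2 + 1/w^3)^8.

24

General term: C(8,j)·(3w^2)^j·(1/w^3)^(8-j), with w-exponent 2j − 3(8−j) = 5j − 24.
Set 5j − 24 = -19: j = 1.
C(8,1) = 8; 3^1 = 3; 1^7 = 1.
Coefficient = 8 · 3 · 1 = 24.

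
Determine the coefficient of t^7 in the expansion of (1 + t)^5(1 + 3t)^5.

Coefficient of t^7 = Σ_{j} C(5,j)·1^j·C(5,7-j)·3^(7-j) for j from 2 to 5.
= 2430 + 4050 + 1350 + 90 = 7920.

7920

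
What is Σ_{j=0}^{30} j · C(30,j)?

16106127360

Differentiating (1+x)^30 and setting x=1: Σ j·C(30,j) = 30·2^29 = 16106127360.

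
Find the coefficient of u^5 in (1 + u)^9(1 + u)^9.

Coefficient of u^5 = Σ_{j} C(9,j)·C(9,5-j) for j from 0 to 5.
= 126 + 1134 + 3024 + 3024 + 1134 + 126 = 8568.

8568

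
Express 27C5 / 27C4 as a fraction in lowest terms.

23/5

C(n,k+1)/C(n,k) = (n−k)/(k+1) = (27−4)/(4+1) = 23/5.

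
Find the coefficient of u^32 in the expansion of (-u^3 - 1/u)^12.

General term: C(12,j)·(-u^3)^j·(-1/u)^(12-j), with u-exponent 3j − 1(12−j) = 4j − 12.
Set 4j − 12 = 32: j = 11.
C(12,11) = 12; (-1)^11 = -1; (-1)^1 = -1.
Coefficient = 12 · (-1) · (-1) = 12.

12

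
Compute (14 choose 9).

2002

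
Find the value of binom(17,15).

136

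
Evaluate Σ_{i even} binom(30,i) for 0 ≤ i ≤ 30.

536870912

Half of (1+1)^30 + (1−1)^30 gives the even-index sum: 2^29 = 536870912.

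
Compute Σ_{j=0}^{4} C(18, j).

1 + 18 + 153 + 816 + 3060 = 4048.

4048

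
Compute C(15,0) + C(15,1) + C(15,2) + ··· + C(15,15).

Setting x = 1 in (1+x)^15 gives Σ C(15,k) = 2^15 = 32768.

32768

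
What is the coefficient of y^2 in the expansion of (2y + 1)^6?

The general term is C(6,j)·(2y)^j·(1)^(6-j); the y^2 term has j = 2.
C(6,2) = 15.
Coefficient = C(6,2) · 2^2 = 15 · 4 = 60.

60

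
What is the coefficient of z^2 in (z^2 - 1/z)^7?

General term: C(7,j)·(z^2)^j·(-1/z)^(7-j), with z-exponent 2j − 1(7−j) = 3j − 7.
Set 3j − 7 = 2: j = 3.
C(7,3) = 35; 1^3 = 1; (-1)^4 = 1.
Coefficient = 35 · 1 · 1 = 35.

35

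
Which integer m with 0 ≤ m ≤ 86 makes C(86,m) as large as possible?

43

C(86,m) is maximized at m = 86/2 = 43.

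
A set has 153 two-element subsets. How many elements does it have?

18

n(n−1)/2 = 153 ⇒ n(n−1) = 306. Since 18·17 = 306, n = 18.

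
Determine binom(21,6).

C(21,6) = (21·20·19·18·17·16) / 6! = 39070080 / 720 = 54264.

54264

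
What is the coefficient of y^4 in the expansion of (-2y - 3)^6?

2160

The general term is C(6,j)·(-2y)^j·(-3)^(6-j); the y^4 term has j = 4.
C(6,4) = 15.
Coefficient = C(6,4) · (-2)^4 · (-3)^2 = 15 · 16 · 9 = 2160.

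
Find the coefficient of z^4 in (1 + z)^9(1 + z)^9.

3060

Coefficient of z^4 = Σ_{j} C(9,j)·C(9,4-j) for j from 0 to 4.
= 126 + 756 + 1296 + 756 + 126 = 3060.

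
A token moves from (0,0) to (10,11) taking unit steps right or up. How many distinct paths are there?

352716

Each path is a sequence of 21 steps with 10 rights: C(21,10) = 352716.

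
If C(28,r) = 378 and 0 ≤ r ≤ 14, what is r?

2

C(28,r) increases on 0 ≤ r ≤ 14. C(28,1) = 28 and C(28,2) = 378, so r = 2.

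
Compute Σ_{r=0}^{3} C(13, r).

378

1 + 13 + 78 + 286 = 378.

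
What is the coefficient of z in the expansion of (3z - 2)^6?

-576

The general term is C(6,j)·(3z)^j·(-2)^(6-j); the z^1 term has j = 1.
C(6,1) = 6.
Coefficient = C(6,1) · 3^1 · (-2)^5 = 6 · 3 · (-32) = -576.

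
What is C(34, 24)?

131128140

C(34,24) = C(34,10) by symmetry.
C(34,10) = (34·33·32·31·30·29·28·27·26·25) / 10! = 475837794432000 / 3628800 = 131128140.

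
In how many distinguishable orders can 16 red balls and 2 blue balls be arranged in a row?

153

Choose positions for the red balls: C(18,16) = 153.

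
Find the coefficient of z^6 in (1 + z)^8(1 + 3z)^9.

Coefficient of z^6 = Σ_{j} C(8,j)·1^j·C(9,6-j)·3^(6-j) for j from 0 to 6.
= 61236 + 244944 + 285768 + 127008 + 22680 + 1512 + 28 = 743176.

743176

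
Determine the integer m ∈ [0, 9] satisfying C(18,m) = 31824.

7

C(18,m) increases on 0 ≤ m ≤ 9. C(18,6) = 18564 and C(18,7) = 31824, so m = 7.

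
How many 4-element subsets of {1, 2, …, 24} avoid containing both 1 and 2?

All 4-subsets: C(24,4) = 10626. Those containing both fixed elements: C(22,2) = 231.
10626 − 231 = 10395.

10395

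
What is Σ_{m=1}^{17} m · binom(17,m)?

1114112

Since m·C(17,m) = 17·C(16,m−1), the sum is 17·2^16 = 17·65536 = 1114112.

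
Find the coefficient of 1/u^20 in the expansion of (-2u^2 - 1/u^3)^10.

General term: C(10,j)·(-2u^2)^j·(-1/u^3)^(10-j), with u-exponent 2j − 3(10−j) = 5j − 30.
Set 5j − 30 = -20: j = 2.
C(10,2) = 45; (-2)^2 = 4; (-1)^8 = 1.
Coefficient = 45 · 4 · 1 = 180.

180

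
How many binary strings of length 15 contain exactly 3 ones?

455

Choose the 3 positions: C(15,3) = 455.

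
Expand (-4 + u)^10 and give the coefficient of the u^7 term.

-7680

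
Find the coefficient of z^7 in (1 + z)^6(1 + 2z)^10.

299660

Coefficient of z^7 = Σ_{j} C(6,j)·1^j·C(10,7-j)·2^(7-j) for j from 0 to 6.
= 15360 + 80640 + 120960 + 67200 + 14400 + 1080 + 20 = 299660.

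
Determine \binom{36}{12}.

1251677700

C(36,12) = (36·35·34·33·32·31·30·29·28·27·26·25) / 12! = 599555620984320000 / 479001600 = 1251677700.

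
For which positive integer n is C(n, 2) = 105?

n(n−1)/2 = 105 ⇒ n(n−1) = 210. Since 15·14 = 210, n = 15.

15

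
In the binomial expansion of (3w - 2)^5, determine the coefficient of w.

240

The general term is C(5,j)·(3w)^j·(-2)^(5-j); the w^1 term has j = 1.
C(5,1) = 5.
Coefficient = C(5,1) · 3^1 · (-2)^4 = 5 · 3 · 16 = 240.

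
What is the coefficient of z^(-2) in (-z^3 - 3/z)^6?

General term: C(6,j)·(-z^3)^j·(-3/z)^(6-j), with z-exponent 3j − 1(6−j) = 4j − 6.
Set 4j − 6 = -2: j = 1.
C(6,1) = 6; (-1)^1 = -1; (-3)^5 = -243.
Coefficient = 6 · (-1) · (-243) = 1458.

1458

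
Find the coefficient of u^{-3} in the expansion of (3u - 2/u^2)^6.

-4320

General term: C(6,j)·(3u)^j·(-2/u^2)^(6-j), with u-exponent 1j − 2(6−j) = 3j − 12.
Set 3j − 12 = -3: j = 3.
C(6,3) = 20; 3^3 = 27; (-2)^3 = -8.
Coefficient = 20 · 27 · (-8) = -4320.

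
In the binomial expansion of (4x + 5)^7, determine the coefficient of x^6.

143360

The general term is C(7,j)·(4x)^j·(5)^(7-j); the x^6 term has j = 6.
C(7,6) = 7.
Coefficient = C(7,6) · 4^6 · 5^1 = 7 · 4096 · 5 = 143360.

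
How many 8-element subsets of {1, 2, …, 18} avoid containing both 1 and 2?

35750

All 8-subsets: C(18,8) = 43758. Those containing both fixed elements: C(16,6) = 8008.
43758 − 8008 = 35750.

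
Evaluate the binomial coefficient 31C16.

C(31,16) = C(31,15) by symmetry.
C(31,15) = (31·30·29·28·27·26·25·24·23·22·21·20·19·18·17) / 15! = 393008709555221760000 / 1307674368000 = 300540195.

300540195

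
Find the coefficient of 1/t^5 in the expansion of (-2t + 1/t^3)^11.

General term: C(11,j)·(-2t)^j·(1/t^3)^(11-j), with t-exponent 1j − 3(11−j) = 4j − 33.
Set 4j − 33 = -5: j = 7.
C(11,7) = 330; (-2)^7 = -128; 1^4 = 1.
Coefficient = 330 · (-128) · 1 = -42240.

-42240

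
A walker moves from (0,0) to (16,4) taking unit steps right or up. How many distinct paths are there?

Each path is a sequence of 20 steps with 16 rights: C(20,16) = 4845.

4845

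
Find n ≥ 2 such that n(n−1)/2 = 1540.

56

n(n−1)/2 = 1540 ⇒ n(n−1) = 3080. Since 56·55 = 3080, n = 56.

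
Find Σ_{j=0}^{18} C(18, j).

262144

The entries of row 18 sum to 2^18 = 262144.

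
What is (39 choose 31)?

61523748

C(39,31) = C(39,8) by symmetry.
C(39,8) = (39·38·37·36·35·34·33·32) / 8! = 2480637519360 / 40320 = 61523748.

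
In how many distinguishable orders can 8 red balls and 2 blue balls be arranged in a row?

45

Choose positions for the red balls: C(10,8) = 45.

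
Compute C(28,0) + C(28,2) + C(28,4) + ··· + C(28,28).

134217728

Half of (1+1)^28 + (1−1)^28 gives the even-index sum: 2^27 = 134217728.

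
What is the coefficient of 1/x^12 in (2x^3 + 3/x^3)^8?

General term: C(8,j)·(2x^3)^j·(3/x^3)^(8-j), with x-exponent 3j − 3(8−j) = 6j − 24.
Set 6j − 24 = -12: j = 2.
C(8,2) = 28; 2^2 = 4; 3^6 = 729.
Coefficient = 28 · 4 · 729 = 81648.

81648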